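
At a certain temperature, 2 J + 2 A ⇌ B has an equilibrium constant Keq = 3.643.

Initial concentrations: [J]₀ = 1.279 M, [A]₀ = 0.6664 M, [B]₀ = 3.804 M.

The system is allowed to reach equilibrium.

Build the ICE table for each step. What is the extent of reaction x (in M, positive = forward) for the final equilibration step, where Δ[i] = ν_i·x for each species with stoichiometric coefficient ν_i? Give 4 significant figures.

x = -0.04049 M

Q₀ = 5.236 vs Keq = 3.643 ⇒ Q>K, reverse
Step 1:
                  J         A         B
  I           1.279    0.6664     3.804
  C         0.08097   0.08097  -0.04049
  E            1.36    0.7474     3.764
  solve Keq expr → x = -0.04049; check Q = 3.643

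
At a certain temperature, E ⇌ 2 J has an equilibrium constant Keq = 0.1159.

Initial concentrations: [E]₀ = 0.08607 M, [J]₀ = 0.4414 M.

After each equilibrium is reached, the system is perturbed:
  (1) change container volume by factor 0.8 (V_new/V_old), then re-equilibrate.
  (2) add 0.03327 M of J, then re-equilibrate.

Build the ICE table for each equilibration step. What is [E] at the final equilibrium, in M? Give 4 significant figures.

Q₀ = 2.264 vs Keq = 0.1159 ⇒ Q>K, reverse
Step 1:
                   E          J
  I          0.08607     0.4414
  C           0.1398    -0.2796
  E           0.2259     0.1618
  solve Keq expr → x = -0.1398; check Q = 0.1159
Then change container volume by factor 0.8 (V_new/V_old).
Step 2:
                   E          J
  I           0.2823     0.2022
  C         0.009212   -0.01842
  E           0.2916     0.1838
  solve Keq expr → x = -0.009212; check Q = 0.1159
Then add 0.03327 M of J.
Step 3:
                   E          J
  I           0.2916     0.2171
  C          0.01439   -0.02879
  E           0.3059     0.1883
  solve Keq expr → x = -0.01439; check Q = 0.1159

[E]_eq = 0.3059 M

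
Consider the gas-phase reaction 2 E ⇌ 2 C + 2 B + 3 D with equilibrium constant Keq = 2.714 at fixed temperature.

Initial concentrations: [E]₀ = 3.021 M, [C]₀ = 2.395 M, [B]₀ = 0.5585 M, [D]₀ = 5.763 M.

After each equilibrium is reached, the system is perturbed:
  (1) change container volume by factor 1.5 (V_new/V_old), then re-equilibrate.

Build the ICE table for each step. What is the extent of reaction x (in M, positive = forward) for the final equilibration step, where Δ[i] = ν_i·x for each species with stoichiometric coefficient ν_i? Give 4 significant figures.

Q₀ = 37.52 vs Keq = 2.714 ⇒ Q>K, reverse
Step 1:
                    E           C           B           D
  I             3.021       2.395      0.5585       5.763
  C            0.3358     -0.3358     -0.3358     -0.5037
  E             3.357       2.059      0.2227       5.259
  solve Keq expr → x = -0.1679; check Q = 2.714
Then change container volume by factor 1.5 (V_new/V_old).
Step 2:
                    E           C           B           D
  I             2.238       1.373      0.1484       3.506
  C           -0.1597      0.1597      0.1597      0.2396
  E             2.078       1.532      0.3082       3.746
  solve Keq expr → x = 0.07986; check Q = 2.714

x = 0.07986 M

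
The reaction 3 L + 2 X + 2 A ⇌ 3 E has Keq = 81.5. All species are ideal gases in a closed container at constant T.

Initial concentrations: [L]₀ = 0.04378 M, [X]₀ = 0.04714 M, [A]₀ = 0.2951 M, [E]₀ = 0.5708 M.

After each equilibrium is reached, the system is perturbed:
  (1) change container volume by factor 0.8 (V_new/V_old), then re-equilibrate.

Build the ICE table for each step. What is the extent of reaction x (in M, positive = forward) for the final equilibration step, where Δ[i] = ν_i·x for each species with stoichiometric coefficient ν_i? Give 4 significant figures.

x = 0.01298 M

Q₀ = 1.1453e+07 vs Keq = 81.5 ⇒ Q>K, reverse
Step 1:
                  L         X         A         E
  Initial   0.04378   0.04714    0.2951    0.5708
  Change     0.2674    0.1782    0.1782   -0.2674
  Equil      0.3111    0.2254    0.4733    0.3034
  solve Keq expr → x = -0.08912; check Q = 81.5
Then change container volume by factor 0.8 (V_new/V_old).
Step 2:
                  L         X         A         E
  Initial    0.3889    0.2817    0.5917    0.3793
  Change   -0.03893  -0.02595  -0.02595   0.03893
  Equil        0.35    0.2558    0.5657    0.4182
  solve Keq expr → x = 0.01298; check Q = 81.5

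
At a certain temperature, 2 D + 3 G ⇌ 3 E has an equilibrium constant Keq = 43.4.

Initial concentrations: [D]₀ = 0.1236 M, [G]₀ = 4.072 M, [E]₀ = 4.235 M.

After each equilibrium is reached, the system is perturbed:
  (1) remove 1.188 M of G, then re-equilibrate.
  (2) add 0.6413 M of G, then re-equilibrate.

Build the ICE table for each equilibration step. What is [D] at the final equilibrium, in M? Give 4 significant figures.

Q₀ = 73.64 vs Keq = 43.4 ⇒ Q>K, reverse
Step 1:
                   D          G          E
  Initial     0.1236      4.072      4.235
  Change     0.03192    0.04789   -0.04789
  Equil       0.1555       4.12      4.187
  solve Keq expr → x = -0.01596; check Q = 43.4
Then remove 1.188 M of G.
Step 2:
                   D          G          E
  Initial     0.1555      2.932      4.187
  Change     0.07846     0.1177    -0.1177
  Equil        0.234       3.05      4.069
  solve Keq expr → x = -0.03923; check Q = 43.4
Then add 0.6413 M of G.
Step 3:
                   D          G          E
  Initial      0.234      3.691      4.069
  Change    -0.04813   -0.07219    0.07219
  Equil       0.1859      3.619      4.142
  solve Keq expr → x = 0.02406; check Q = 43.4

[D]_eq = 0.1859 M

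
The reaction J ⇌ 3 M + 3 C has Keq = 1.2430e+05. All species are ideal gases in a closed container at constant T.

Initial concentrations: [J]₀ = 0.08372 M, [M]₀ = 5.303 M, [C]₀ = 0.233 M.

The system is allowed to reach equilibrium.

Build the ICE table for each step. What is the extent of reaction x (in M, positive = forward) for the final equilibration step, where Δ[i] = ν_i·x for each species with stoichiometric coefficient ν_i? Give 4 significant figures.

x = 0.08356 M

Q₀ = 22.53 vs Keq = 1.2430e+05 ⇒ Q<K, forward
Step 1:
                  J         M         C
  I         0.08372     5.303     0.233
  C        -0.08356    0.2507    0.2507
  E       1.5595e-04     5.554    0.4837
  solve Keq expr → x = 0.08356; check Q = 1.2430e+05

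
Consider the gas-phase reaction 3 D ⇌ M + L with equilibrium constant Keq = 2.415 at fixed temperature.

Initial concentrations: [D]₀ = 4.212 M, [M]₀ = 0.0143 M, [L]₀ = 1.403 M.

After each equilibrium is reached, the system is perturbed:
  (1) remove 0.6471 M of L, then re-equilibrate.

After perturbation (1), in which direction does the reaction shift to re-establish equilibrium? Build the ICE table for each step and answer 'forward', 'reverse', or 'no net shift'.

Q₀ = 2.6849e-04 vs Keq = 2.415 ⇒ Q<K, forward
Step 1:
                   D          M          L
  Initial      4.212     0.0143      1.403
  Change      -3.181       1.06       1.06
  Equil        1.031      1.075      2.463
  solve Keq expr → x = 1.06; check Q = 2.415
Then remove 0.6471 M of L.
Step 2:
                   D          M          L
  Initial      1.031      1.075      1.816
  Change    -0.08641     0.0288     0.0288
  Equil       0.9447      1.103      1.845
  solve Keq expr → x = 0.0288; check Q = 2.415

Direction: forward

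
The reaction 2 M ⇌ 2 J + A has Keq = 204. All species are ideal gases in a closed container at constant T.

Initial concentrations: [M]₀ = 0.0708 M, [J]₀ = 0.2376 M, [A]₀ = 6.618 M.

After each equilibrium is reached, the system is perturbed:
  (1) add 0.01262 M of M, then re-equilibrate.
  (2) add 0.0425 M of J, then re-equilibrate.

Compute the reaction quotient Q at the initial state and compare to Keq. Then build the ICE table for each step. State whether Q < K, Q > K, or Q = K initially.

Q₀ = 74.53 vs Keq = 204 ⇒ Q<K, forward
Step 1:
                   M          J          A
  I           0.0708     0.2376      6.618
  C         -0.02369    0.02369    0.01185
  E          0.04711     0.2613       6.63
  solve Keq expr → x = 0.01185; check Q = 204
Then add 0.01262 M of M.
Step 2:
                   M          J          A
  I          0.05973     0.2613       6.63
  C         -0.01068    0.01068   0.005338
  E          0.04905      0.272      6.635
  solve Keq expr → x = 0.005338; check Q = 204
Then add 0.0425 M of J.
Step 3:
                   M          J          A
  I          0.04905     0.3145      6.635
  C         0.006482  -0.006482  -0.003241
  E          0.05553      0.308      6.632
  solve Keq expr → x = -0.003241; check Q = 204

Q₀ = 74.53; Q < K (proceeds forward)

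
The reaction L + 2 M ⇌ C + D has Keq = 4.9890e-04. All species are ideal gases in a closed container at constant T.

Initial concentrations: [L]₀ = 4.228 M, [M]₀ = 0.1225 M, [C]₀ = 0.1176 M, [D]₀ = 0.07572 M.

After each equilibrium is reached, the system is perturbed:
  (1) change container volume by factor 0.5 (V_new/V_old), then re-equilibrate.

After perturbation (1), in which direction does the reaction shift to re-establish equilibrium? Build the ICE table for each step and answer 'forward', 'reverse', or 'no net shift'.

Q₀ = 0.1403 vs Keq = 4.9890e-04 ⇒ Q>K, reverse
Step 1:
                  L         M         C         D
  Initial     4.228    0.1225    0.1176   0.07572
  Change    0.07234    0.1447  -0.07234  -0.07234
  Equil         4.3    0.2672   0.04526  0.003383
  solve Keq expr → x = -0.07234; check Q = 4.9890e-04
Then change container volume by factor 0.5 (V_new/V_old).
Step 2:
                  L         M         C         D
  Initial     8.601    0.5343   0.09053  0.006767
  Change  -0.005471  -0.01094  0.005471  0.005471
  Equil       8.595    0.5234     0.096   0.01224
  solve Keq expr → x = 0.005471; check Q = 4.9890e-04

Direction: forward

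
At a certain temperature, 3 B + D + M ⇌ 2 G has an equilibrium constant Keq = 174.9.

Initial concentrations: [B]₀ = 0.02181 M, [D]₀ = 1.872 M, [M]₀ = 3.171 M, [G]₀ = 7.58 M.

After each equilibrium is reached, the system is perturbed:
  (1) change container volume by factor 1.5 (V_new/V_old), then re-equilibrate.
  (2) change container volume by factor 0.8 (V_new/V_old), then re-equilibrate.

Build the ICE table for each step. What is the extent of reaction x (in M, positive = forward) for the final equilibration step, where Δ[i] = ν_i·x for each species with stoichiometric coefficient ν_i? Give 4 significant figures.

x = 0.02765 M

Q₀ = 9.3297e+05 vs Keq = 174.9 ⇒ Q>K, reverse
Step 1:
                    B           D           M           G
  Initial     0.02181       1.872       3.171        7.58
  Change       0.3401      0.1134      0.1134     -0.2267
  Equil        0.3619       1.985       3.284       7.353
  solve Keq expr → x = -0.1134; check Q = 174.9
Then change container volume by factor 1.5 (V_new/V_old).
Step 2:
                    B           D           M           G
  Initial      0.2413       1.324        2.19       4.902
  Change       0.1117     0.03723     0.03723    -0.07446
  Equil         0.353       1.361       2.227       4.828
  solve Keq expr → x = -0.03723; check Q = 174.9
Then change container volume by factor 0.8 (V_new/V_old).
Step 3:
                    B           D           M           G
  Initial      0.4412       1.701       2.784       6.035
  Change     -0.08295    -0.02765    -0.02765      0.0553
  Equil        0.3583       1.673       2.756        6.09
  solve Keq expr → x = 0.02765; check Q = 174.9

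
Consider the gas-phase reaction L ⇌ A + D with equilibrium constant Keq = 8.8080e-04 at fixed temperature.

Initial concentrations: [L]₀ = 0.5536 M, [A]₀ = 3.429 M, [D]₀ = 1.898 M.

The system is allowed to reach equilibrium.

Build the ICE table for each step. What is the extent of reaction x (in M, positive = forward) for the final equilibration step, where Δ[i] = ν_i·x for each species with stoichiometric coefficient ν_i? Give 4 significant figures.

x = -1.897 M

Q₀ = 11.76 vs Keq = 8.8080e-04 ⇒ Q>K, reverse
Step 1:
                   L          A          D
  I           0.5536      3.429      1.898
  C            1.897     -1.897     -1.897
  E             2.45      1.532   0.001408
  solve Keq expr → x = -1.897; check Q = 8.8080e-04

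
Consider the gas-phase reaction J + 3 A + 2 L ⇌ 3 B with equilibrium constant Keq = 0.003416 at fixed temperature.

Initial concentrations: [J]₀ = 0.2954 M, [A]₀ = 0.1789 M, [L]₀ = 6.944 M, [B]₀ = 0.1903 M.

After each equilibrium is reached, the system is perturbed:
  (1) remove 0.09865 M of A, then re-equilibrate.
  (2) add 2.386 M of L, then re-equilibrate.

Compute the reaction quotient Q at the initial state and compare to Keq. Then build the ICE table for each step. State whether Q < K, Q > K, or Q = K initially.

Q₀ = 0.0845 vs Keq = 0.003416 ⇒ Q>K, reverse
Step 1:
                    J           A           L           B
  I            0.2954      0.1789       6.944      0.1903
  C           0.02961     0.08883     0.05922    -0.08883
  E             0.325      0.2677       7.003      0.1015
  solve Keq expr → x = -0.02961; check Q = 0.003416
Then remove 0.09865 M of A.
Step 2:
                    J           A           L           B
  I             0.325      0.1691       7.003      0.1015
  C          0.008846     0.02654     0.01769    -0.02654
  E            0.3339      0.1956       7.021     0.07494
  solve Keq expr → x = -0.008846; check Q = 0.003416
Then add 2.386 M of L.
Step 3:
                    J           A           L           B
  I            0.3339      0.1956       9.407     0.07494
  C          -0.00359    -0.01077    -0.00718     0.01077
  E            0.3303      0.1848         9.4     0.08571
  solve Keq expr → x = 0.00359; check Q = 0.003416

Q₀ = 0.0845; Q > K (proceeds reverse)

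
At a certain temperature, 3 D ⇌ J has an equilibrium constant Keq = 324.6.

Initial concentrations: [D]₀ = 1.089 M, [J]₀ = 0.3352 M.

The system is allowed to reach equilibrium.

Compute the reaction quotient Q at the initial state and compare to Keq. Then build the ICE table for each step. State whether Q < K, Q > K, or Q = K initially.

Q₀ = 0.2595; Q < K (proceeds forward)

Q₀ = 0.2595 vs Keq = 324.6 ⇒ Q<K, forward
Step 1:
                    D           J
  init          1.089      0.3352
  Δ           -0.9626      0.3209
  eq           0.1264      0.6561
  solve Keq expr → x = 0.3209; check Q = 324.6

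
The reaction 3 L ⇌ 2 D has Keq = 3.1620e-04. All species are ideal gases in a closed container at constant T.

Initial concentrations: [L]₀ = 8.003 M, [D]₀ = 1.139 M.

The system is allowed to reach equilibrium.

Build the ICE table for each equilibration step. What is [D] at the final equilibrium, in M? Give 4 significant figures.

Q₀ = 0.002531 vs Keq = 3.1620e-04 ⇒ Q>K, reverse
Step 1:
                  L         D
  I           8.003     1.139
  C          0.9893   -0.6595
  E           8.992    0.4795
  solve Keq expr → x = -0.3298; check Q = 3.1620e-04

[D]_eq = 0.4795 M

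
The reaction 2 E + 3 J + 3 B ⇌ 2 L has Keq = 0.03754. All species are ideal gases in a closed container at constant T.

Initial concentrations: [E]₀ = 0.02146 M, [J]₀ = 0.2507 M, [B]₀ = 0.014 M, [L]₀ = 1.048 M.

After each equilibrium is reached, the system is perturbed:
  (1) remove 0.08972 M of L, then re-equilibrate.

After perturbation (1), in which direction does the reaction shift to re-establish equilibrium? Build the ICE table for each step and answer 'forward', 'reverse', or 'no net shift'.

Direction: forward

Q₀ = 5.5159e+10 vs Keq = 0.03754 ⇒ Q>K, reverse
Step 1:
                   E          J          B          L
  Initial    0.02146     0.2507      0.014      1.048
  Change       0.752      1.128      1.128     -0.752
  Equil       0.7734      1.379      1.142      0.296
  solve Keq expr → x = -0.376; check Q = 0.03754
Then remove 0.08972 M of L.
Step 2:
                   E          J          B          L
  Initial     0.7734      1.379      1.142     0.2063
  Change    -0.03816   -0.05724   -0.05724    0.03816
  Equil       0.7353      1.321      1.085     0.2445
  solve Keq expr → x = 0.01908; check Q = 0.03754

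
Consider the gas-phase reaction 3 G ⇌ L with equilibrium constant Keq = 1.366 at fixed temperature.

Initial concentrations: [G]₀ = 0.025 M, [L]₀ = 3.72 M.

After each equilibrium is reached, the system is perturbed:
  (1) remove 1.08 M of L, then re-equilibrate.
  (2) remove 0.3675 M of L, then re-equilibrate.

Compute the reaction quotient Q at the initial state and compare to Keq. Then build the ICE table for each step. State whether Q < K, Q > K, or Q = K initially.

Q₀ = 2.3808e+05 vs Keq = 1.366 ⇒ Q>K, reverse
Step 1:
                  G         L
  init        0.025      3.72
  Δ           1.314   -0.4381
  eq          1.339     3.282
  solve Keq expr → x = -0.4381; check Q = 1.366
Then remove 1.08 M of L.
Step 2:
                  G         L
  init        1.339     2.202
  Δ         -0.1576   0.05253
  eq          1.182     2.254
  solve Keq expr → x = 0.05253; check Q = 1.366
Then remove 0.3675 M of L.
Step 3:
                  G         L
  init        1.182     1.887
  Δ        -0.06388   0.02129
  eq          1.118     1.908
  solve Keq expr → x = 0.02129; check Q = 1.366

Q₀ = 2.3808e+05; Q > K (proceeds reverse)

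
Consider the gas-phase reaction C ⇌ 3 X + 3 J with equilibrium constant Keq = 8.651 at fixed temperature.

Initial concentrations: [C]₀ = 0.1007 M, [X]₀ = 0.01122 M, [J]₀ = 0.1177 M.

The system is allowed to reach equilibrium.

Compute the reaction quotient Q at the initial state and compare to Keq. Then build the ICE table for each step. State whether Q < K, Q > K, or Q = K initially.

Q₀ = 2.2871e-08 vs Keq = 8.651 ⇒ Q<K, forward
Step 1:
                  C         X         J
  I          0.1007   0.01122    0.1177
  C         -0.1004    0.3013    0.3013
  E       2.5963e-04    0.3125     0.419
  solve Keq expr → x = 0.1004; check Q = 8.651

Q₀ = 2.2871e-08; Q < K (proceeds forward)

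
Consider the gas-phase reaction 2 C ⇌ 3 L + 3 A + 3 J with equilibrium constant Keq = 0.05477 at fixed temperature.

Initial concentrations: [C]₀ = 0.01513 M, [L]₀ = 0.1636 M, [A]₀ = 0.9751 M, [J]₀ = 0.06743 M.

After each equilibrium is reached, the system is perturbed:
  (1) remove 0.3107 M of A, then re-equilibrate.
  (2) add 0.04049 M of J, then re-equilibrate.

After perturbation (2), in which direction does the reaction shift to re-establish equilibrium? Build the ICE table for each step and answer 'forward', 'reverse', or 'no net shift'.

Q₀ = 0.005437 vs Keq = 0.05477 ⇒ Q<K, forward
Step 1:
                   C          L          A          J
  I          0.01513     0.1636     0.9751    0.06743
  C        -0.008175    0.01226    0.01226    0.01226
  E         0.006955     0.1759     0.9874    0.07969
  solve Keq expr → x = 0.004087; check Q = 0.05477
Then remove 0.3107 M of A.
Step 2:
                   C          L          A          J
  I         0.006955     0.1759     0.6767    0.07969
  C        -0.002547    0.00382    0.00382    0.00382
  E         0.004409     0.1797     0.6805    0.08351
  solve Keq expr → x = 0.001273; check Q = 0.05477
Then add 0.04049 M of J.
Step 3:
                   C          L          A          J
  I         0.004409     0.1797     0.6805      0.124
  C         0.002828  -0.004242  -0.004242  -0.004242
  E         0.007237     0.1754     0.6762     0.1198
  solve Keq expr → x = -0.001414; check Q = 0.05477

Direction: reverse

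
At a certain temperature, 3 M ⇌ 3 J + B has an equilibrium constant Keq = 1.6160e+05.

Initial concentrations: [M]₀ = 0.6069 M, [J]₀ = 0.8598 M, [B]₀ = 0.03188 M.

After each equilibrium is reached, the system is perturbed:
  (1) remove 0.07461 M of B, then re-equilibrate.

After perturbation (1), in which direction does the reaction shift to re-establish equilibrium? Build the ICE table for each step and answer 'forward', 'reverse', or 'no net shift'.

Direction: forward

Q₀ = 0.09065 vs Keq = 1.6160e+05 ⇒ Q<K, forward
Step 1:
                   M          J          B
  I           0.6069     0.8598    0.03188
  C          -0.5906     0.5906     0.1969
  E          0.01629       1.45     0.2288
  solve Keq expr → x = 0.1969; check Q = 1.6160e+05
Then remove 0.07461 M of B.
Step 2:
                   M          J          B
  I          0.01629       1.45     0.1541
  C        -0.001968   0.001968 6.5611e-04
  E          0.01432      1.452     0.1548
  solve Keq expr → x = 6.5611e-04; check Q = 1.6160e+05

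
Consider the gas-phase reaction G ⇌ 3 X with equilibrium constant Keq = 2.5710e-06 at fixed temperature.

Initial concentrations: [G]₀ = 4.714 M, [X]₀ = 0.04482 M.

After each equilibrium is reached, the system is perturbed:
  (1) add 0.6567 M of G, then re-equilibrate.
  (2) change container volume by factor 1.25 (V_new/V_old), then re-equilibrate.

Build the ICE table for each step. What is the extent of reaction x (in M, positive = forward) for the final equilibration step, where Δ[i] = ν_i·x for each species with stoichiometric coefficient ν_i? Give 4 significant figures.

x = 0.001026 M

Q₀ = 1.9100e-05 vs Keq = 2.5710e-06 ⇒ Q>K, reverse
Step 1:
                    G           X
  init          4.714     0.04482
  Δ          0.007279    -0.02184
  eq            4.721     0.02298
  solve Keq expr → x = -0.007279; check Q = 2.5710e-06
Then add 0.6567 M of G.
Step 2:
                    G           X
  init          5.378     0.02298
  Δ       -3.3971e-04    0.001019
  eq            5.378       0.024
  solve Keq expr → x = 3.3971e-04; check Q = 2.5710e-06
Then change container volume by factor 1.25 (V_new/V_old).
Step 3:
                    G           X
  init          4.302      0.0192
  Δ         -0.001026    0.003078
  eq            4.301     0.02228
  solve Keq expr → x = 0.001026; check Q = 2.5710e-06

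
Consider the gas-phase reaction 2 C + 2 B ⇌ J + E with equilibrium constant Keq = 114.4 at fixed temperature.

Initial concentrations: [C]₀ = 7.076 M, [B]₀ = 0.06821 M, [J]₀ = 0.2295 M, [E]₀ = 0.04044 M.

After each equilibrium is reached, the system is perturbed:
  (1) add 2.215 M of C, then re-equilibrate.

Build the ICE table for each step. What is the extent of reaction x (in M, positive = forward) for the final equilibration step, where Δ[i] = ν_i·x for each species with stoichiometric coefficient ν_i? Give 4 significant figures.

Q₀ = 0.03984 vs Keq = 114.4 ⇒ Q<K, forward
Step 1:
                  C         B         J         E
  I           7.076   0.06821    0.2295   0.04044
  C        -0.06636  -0.06636   0.03318   0.03318
  E            7.01  0.001855    0.2627   0.07362
  solve Keq expr → x = 0.03318; check Q = 114.4
Then add 2.215 M of C.
Step 2:
                  C         B         J         E
  I           9.225  0.001855    0.2627   0.07362
  C       -4.4259e-04 -4.4259e-04 2.2129e-04 2.2129e-04
  E           9.224  0.001412    0.2629   0.07384
  solve Keq expr → x = 2.2129e-04; check Q = 114.4

x = 2.2129e-04 M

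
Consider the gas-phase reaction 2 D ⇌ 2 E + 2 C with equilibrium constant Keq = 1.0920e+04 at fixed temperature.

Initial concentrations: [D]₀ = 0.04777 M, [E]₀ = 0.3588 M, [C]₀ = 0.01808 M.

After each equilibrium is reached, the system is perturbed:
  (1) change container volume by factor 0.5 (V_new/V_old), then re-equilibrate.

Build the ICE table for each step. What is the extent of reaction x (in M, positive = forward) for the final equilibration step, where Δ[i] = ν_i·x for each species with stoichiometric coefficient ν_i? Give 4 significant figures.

x = -2.5277e-04 M

Q₀ = 0.01844 vs Keq = 1.0920e+04 ⇒ Q<K, forward
Step 1:
                  D         E         C
  init      0.04777    0.3588   0.01808
  Δ        -0.04751   0.04751   0.04751
  eq      2.5505e-04    0.4063   0.06559
  solve Keq expr → x = 0.02376; check Q = 1.0920e+04
Then change container volume by factor 0.5 (V_new/V_old).
Step 2:
                  D         E         C
  init    5.1010e-04    0.8126    0.1312
  Δ       5.0553e-04 -5.0553e-04 -5.0553e-04
  eq       0.001016    0.8121    0.1307
  solve Keq expr → x = -2.5277e-04; check Q = 1.0920e+04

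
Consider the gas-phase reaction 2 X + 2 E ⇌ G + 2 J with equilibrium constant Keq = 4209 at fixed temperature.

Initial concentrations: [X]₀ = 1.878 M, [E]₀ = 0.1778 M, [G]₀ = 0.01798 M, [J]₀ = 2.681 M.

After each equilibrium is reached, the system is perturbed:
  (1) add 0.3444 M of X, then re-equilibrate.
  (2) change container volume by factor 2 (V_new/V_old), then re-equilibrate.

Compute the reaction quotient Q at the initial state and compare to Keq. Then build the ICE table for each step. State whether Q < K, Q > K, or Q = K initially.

Q₀ = 1.159; Q < K (proceeds forward)

Q₀ = 1.159 vs Keq = 4209 ⇒ Q<K, forward
Step 1:
                  X         E         G         J
  Initial     1.878    0.1778   0.01798     2.681
  Change    -0.1696   -0.1696   0.08478    0.1696
  Equil       1.708  0.008244    0.1028     2.851
  solve Keq expr → x = 0.08478; check Q = 4209
Then add 0.3444 M of X.
Step 2:
                  X         E         G         J
  Initial     2.053  0.008244    0.1028     2.851
  Change  -0.001353 -0.001353 6.7638e-04  0.001353
  Equil       2.051  0.006891    0.1034     2.852
  solve Keq expr → x = 6.7638e-04; check Q = 4209
Then change container volume by factor 2 (V_new/V_old).
Step 3:
                  X         E         G         J
  Initial     1.026  0.003446   0.05172     1.426
  Change   0.001383  0.001383 -6.9168e-04 -0.001383
  Equil       1.027  0.004829   0.05103     1.425
  solve Keq expr → x = -6.9168e-04; check Q = 4209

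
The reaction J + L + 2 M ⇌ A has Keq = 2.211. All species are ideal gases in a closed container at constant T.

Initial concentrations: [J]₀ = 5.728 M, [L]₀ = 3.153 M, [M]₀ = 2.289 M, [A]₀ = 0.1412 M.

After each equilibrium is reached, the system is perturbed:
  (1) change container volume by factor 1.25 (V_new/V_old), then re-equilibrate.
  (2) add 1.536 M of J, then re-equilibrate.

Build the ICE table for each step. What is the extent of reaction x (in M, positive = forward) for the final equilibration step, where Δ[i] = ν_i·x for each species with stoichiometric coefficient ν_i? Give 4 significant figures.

Q₀ = 0.001492 vs Keq = 2.211 ⇒ Q<K, forward
Step 1:
                  J         L         M         A
  I           5.728     3.153     2.289    0.1412
  C          -1.029    -1.029    -2.059     1.029
  E           4.699     2.124    0.2303     1.171
  solve Keq expr → x = 1.029; check Q = 2.211
Then change container volume by factor 1.25 (V_new/V_old).
Step 2:
                  J         L         M         A
  I           3.759     1.699    0.1843    0.9364
  C         0.03263   0.03263   0.06525  -0.03263
  E           3.792     1.732    0.2495    0.9038
  solve Keq expr → x = -0.03263; check Q = 2.211
Then add 1.536 M of J.
Step 3:
                  J         L         M         A
  I           5.328     1.732    0.2495    0.9038
  C        -0.01775  -0.01775  -0.03551   0.01775
  E            5.31     1.714     0.214    0.9216
  solve Keq expr → x = 0.01775; check Q = 2.211

x = 0.01775 M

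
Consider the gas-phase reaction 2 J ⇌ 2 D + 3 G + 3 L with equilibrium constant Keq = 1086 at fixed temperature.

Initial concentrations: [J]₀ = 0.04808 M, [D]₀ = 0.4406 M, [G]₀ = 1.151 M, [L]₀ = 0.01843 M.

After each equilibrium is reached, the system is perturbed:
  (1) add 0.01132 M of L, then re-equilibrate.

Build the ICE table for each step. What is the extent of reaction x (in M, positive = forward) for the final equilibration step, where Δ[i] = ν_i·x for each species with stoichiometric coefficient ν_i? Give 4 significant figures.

x = -5.1617e-05 M

Q₀ = 8.0161e-04 vs Keq = 1086 ⇒ Q<K, forward
Step 1:
                   J          D          G          L
  I          0.04808     0.4406      1.151    0.01843
  C         -0.04754    0.04754    0.07131    0.07131
  E       5.3815e-04     0.4881      1.222    0.08974
  solve Keq expr → x = 0.02377; check Q = 1086
Then add 0.01132 M of L.
Step 2:
                   J          D          G          L
  I       5.3815e-04     0.4881      1.222     0.1011
  C       1.0323e-04 -1.0323e-04 -1.5485e-04 -1.5485e-04
  E       6.4138e-04      0.488      1.222     0.1009
  solve Keq expr → x = -5.1617e-05; check Q = 1086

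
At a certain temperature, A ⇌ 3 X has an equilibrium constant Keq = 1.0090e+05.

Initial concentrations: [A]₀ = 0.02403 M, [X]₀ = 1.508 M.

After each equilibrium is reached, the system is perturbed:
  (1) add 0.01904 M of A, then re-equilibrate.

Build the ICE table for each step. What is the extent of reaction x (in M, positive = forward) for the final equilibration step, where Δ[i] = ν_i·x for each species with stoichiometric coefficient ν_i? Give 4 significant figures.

Q₀ = 142.7 vs Keq = 1.0090e+05 ⇒ Q<K, forward
Step 1:
                    A           X
  init        0.02403       1.508
  Δ          -0.02399     0.07197
  eq       3.9089e-05        1.58
  solve Keq expr → x = 0.02399; check Q = 1.0090e+05
Then add 0.01904 M of A.
Step 2:
                    A           X
  init        0.01908        1.58
  Δ          -0.01904     0.05711
  eq       4.3483e-05       1.637
  solve Keq expr → x = 0.01904; check Q = 1.0090e+05

x = 0.01904 M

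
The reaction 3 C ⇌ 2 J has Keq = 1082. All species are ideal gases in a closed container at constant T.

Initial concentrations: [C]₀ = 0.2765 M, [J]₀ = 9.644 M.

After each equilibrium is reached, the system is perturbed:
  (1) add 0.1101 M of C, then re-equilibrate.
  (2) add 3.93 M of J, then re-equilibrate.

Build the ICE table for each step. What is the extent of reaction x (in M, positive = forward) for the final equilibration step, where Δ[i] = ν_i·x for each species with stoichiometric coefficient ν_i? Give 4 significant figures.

Q₀ = 4400 vs Keq = 1082 ⇒ Q>K, reverse
Step 1:
                  C         J
  Initial    0.2765     9.644
  Change     0.1615   -0.1077
  Equil       0.438     9.536
  solve Keq expr → x = -0.05385; check Q = 1082
Then add 0.1101 M of C.
Step 2:
                  C         J
  Initial    0.5481     9.536
  Change    -0.1079   0.07193
  Equil      0.4402     9.608
  solve Keq expr → x = 0.03597; check Q = 1082
Then add 3.93 M of J.
Step 3:
                  C         J
  Initial    0.4402     13.54
  Change     0.1111  -0.07403
  Equil      0.5513     13.46
  solve Keq expr → x = -0.03702; check Q = 1082

x = -0.03702 M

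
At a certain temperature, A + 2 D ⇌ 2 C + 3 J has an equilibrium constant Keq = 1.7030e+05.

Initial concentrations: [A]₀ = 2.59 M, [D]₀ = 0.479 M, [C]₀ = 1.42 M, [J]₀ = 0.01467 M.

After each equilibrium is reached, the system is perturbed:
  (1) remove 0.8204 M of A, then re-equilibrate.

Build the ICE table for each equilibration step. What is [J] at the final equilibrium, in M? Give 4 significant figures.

Q₀ = 1.0713e-05 vs Keq = 1.7030e+05 ⇒ Q<K, forward
Step 1:
                    A           D           C           J
  init           2.59       0.479        1.42     0.01467
  Δ           -0.2386     -0.4771      0.4771      0.7157
  eq            2.351    0.001871       1.897      0.7304
  solve Keq expr → x = 0.2386; check Q = 1.7030e+05
Then remove 0.8204 M of A.
Step 2:
                    A           D           C           J
  init          1.531    0.001871       1.897      0.7304
  Δ        2.2195e-04  4.4390e-04 -4.4390e-04 -6.6584e-04
  eq            1.531    0.002315       1.897      0.7297
  solve Keq expr → x = -2.2195e-04; check Q = 1.7030e+05

[J]_eq = 0.7297 M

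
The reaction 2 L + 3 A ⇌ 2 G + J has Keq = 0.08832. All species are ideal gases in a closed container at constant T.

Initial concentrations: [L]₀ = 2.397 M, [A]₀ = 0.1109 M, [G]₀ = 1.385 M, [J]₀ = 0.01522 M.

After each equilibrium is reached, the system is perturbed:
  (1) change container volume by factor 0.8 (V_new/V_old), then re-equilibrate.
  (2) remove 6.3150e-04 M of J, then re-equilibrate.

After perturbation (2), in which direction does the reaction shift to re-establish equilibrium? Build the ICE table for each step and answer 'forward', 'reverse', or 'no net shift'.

Q₀ = 3.725 vs Keq = 0.08832 ⇒ Q>K, reverse
Step 1:
                  L         A         G         J
  I           2.397    0.1109     1.385   0.01522
  C          0.0284    0.0426   -0.0284   -0.0142
  E           2.425    0.1535     1.357  0.001021
  solve Keq expr → x = -0.0142; check Q = 0.08832
Then change container volume by factor 0.8 (V_new/V_old).
Step 2:
                  L         A         G         J
  I           3.032    0.1919     1.696  0.001276
  C       -0.001306 -0.001958  0.001306 6.5280e-04
  E            3.03    0.1899     1.697  0.001929
  solve Keq expr → x = 6.5280e-04; check Q = 0.08832
Then remove 6.3150e-04 M of J.
Step 3:
                  L         A         G         J
  I            3.03    0.1899     1.697  0.001298
  C       -0.001151 -0.001726  0.001151 5.7541e-04
  E           3.029    0.1882     1.698  0.001873
  solve Keq expr → x = 5.7541e-04; check Q = 0.08832

Direction: forward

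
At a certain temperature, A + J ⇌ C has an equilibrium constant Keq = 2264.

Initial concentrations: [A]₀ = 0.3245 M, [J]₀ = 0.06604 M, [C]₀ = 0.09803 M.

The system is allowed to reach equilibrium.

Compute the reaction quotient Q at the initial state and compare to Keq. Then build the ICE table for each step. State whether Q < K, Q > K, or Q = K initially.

Q₀ = 4.574; Q < K (proceeds forward)

Q₀ = 4.574 vs Keq = 2264 ⇒ Q<K, forward
Step 1:
                    A           J           C
  Initial      0.3245     0.06604     0.09803
  Change     -0.06576    -0.06576     0.06576
  Equil        0.2587  2.7961e-04      0.1638
  solve Keq expr → x = 0.06576; check Q = 2264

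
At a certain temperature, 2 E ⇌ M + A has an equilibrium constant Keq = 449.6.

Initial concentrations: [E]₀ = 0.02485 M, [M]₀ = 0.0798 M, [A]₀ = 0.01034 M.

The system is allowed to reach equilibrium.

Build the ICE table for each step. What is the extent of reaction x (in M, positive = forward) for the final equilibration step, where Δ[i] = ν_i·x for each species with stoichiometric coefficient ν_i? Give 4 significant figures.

Q₀ = 1.336 vs Keq = 449.6 ⇒ Q<K, forward
Step 1:
                   E          M          A
  init       0.02485     0.0798    0.01034
  Δ         -0.02275    0.01138    0.01138
  eq        0.002099    0.09118    0.02172
  solve Keq expr → x = 0.01138; check Q = 449.6

x = 0.01138 M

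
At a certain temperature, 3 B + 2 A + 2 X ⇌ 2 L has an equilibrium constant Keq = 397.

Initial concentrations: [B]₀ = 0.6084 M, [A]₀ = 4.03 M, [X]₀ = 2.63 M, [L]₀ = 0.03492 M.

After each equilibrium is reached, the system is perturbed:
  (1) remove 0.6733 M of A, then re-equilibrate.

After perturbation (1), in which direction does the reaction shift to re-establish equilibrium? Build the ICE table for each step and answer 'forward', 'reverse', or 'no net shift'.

Direction: reverse

Q₀ = 4.8201e-05 vs Keq = 397 ⇒ Q<K, forward
Step 1:
                  B         A         X         L
  I          0.6084      4.03      2.63   0.03492
  C         -0.5893   -0.3929   -0.3929    0.3929
  E          0.0191     3.637     2.237    0.4278
  solve Keq expr → x = 0.1964; check Q = 397
Then remove 0.6733 M of A.
Step 2:
                  B         A         X         L
  I          0.0191     2.964     2.237    0.4278
  C         0.00271  0.001807  0.001807 -0.001807
  E         0.02181     2.966     2.239     0.426
  solve Keq expr → x = -9.0332e-04; check Q = 397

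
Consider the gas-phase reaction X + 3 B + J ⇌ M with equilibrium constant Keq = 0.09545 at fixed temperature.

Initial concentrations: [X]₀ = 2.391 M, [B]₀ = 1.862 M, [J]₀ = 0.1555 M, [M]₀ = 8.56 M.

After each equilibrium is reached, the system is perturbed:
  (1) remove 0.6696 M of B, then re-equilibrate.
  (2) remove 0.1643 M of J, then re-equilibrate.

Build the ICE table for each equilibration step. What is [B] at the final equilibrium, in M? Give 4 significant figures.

Q₀ = 3.566 vs Keq = 0.09545 ⇒ Q>K, reverse
Step 1:
                   X          B          J          M
  Initial      2.391      1.862     0.1555       8.56
  Change      0.5347      1.604     0.5347    -0.5347
  Equil        2.926      3.466     0.6902      8.025
  solve Keq expr → x = -0.5347; check Q = 0.09545
Then remove 0.6696 M of B.
Step 2:
                   X          B          J          M
  Initial      2.926      2.796     0.6902      8.025
  Change      0.1344     0.4033     0.1344    -0.1344
  Equil         3.06        3.2     0.8246      7.891
  solve Keq expr → x = -0.1344; check Q = 0.09545
Then remove 0.1643 M of J.
Step 3:
                   X          B          J          M
  Initial       3.06        3.2     0.6603      7.891
  Change     0.04763     0.1429    0.04763   -0.04763
  Equil        3.108      3.343     0.7079      7.843
  solve Keq expr → x = -0.04763; check Q = 0.09545

[B]_eq = 3.343 M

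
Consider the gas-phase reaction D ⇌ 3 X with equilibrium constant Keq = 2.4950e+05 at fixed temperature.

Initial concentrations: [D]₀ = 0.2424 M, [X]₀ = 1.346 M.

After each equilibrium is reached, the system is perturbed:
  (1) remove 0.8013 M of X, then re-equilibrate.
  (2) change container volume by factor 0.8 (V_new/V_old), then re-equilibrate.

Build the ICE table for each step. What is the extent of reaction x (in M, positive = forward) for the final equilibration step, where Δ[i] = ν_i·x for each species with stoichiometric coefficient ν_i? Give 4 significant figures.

x = -5.7977e-06 M

Q₀ = 10.06 vs Keq = 2.4950e+05 ⇒ Q<K, forward
Step 1:
                  D         X
  Initial    0.2424     1.346
  Change    -0.2424    0.7271
  Equil   3.5710e-05     2.073
  solve Keq expr → x = 0.2424; check Q = 2.4950e+05
Then remove 0.8013 M of X.
Step 2:
                  D         X
  Initial 3.5710e-05     1.272
  Change  -2.7463e-05 8.2390e-05
  Equil   8.2464e-06     1.272
  solve Keq expr → x = 2.7463e-05; check Q = 2.4950e+05
Then change container volume by factor 0.8 (V_new/V_old).
Step 3:
                  D         X
  Initial 1.0308e-05      1.59
  Change  5.7977e-06 -1.7393e-05
  Equil   1.6106e-05      1.59
  solve Keq expr → x = -5.7977e-06; check Q = 2.4950e+05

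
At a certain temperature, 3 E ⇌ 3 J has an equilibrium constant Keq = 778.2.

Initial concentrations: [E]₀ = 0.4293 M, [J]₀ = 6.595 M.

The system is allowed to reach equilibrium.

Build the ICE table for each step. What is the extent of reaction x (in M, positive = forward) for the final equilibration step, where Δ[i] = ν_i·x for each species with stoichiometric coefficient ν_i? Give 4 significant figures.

x = -0.0865 M

Q₀ = 3625 vs Keq = 778.2 ⇒ Q>K, reverse
Step 1:
                    E           J
  init         0.4293       6.595
  Δ            0.2595     -0.2595
  eq           0.6888       6.336
  solve Keq expr → x = -0.0865; check Q = 778.2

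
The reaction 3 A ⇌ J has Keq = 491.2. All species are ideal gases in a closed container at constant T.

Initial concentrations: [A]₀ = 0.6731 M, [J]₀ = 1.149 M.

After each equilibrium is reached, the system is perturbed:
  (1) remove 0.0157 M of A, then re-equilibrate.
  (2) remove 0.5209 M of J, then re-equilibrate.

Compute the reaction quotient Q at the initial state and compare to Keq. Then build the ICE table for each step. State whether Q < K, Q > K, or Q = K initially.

Q₀ = 3.768; Q < K (proceeds forward)

Q₀ = 3.768 vs Keq = 491.2 ⇒ Q<K, forward
Step 1:
                   A          J
  init        0.6731      1.149
  Δ          -0.5338     0.1779
  eq          0.1393      1.327
  solve Keq expr → x = 0.1779; check Q = 491.2
Then remove 0.0157 M of A.
Step 2:
                   A          J
  init        0.1236      1.327
  Δ          0.01552  -0.005173
  eq          0.1391      1.322
  solve Keq expr → x = -0.005173; check Q = 491.2
Then remove 0.5209 M of J.
Step 3:
                   A          J
  init        0.1391     0.8009
  Δ         -0.02105   0.007017
  eq           0.118     0.8079
  solve Keq expr → x = 0.007017; check Q = 491.2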